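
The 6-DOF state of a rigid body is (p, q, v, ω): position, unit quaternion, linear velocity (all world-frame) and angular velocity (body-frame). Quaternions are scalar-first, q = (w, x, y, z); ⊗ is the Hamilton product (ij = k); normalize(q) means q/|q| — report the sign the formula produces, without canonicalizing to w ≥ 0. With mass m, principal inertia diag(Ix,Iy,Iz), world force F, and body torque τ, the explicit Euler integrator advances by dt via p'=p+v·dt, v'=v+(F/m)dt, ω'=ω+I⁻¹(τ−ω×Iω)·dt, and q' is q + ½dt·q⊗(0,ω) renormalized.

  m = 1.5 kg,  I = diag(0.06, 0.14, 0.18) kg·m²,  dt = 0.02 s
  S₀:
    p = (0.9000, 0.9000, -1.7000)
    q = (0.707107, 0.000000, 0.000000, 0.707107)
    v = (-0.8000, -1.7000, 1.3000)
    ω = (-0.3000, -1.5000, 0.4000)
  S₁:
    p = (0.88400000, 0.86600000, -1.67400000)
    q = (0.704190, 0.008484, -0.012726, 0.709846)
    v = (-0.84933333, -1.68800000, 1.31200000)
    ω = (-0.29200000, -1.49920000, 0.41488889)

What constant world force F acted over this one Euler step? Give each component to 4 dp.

velocity change Δv = (-0.04933333, 0.01200000, 0.01200000)
applied force F = (-3.7000, 0.9000, 0.9000)

F = (-3.7000, 0.9000, 0.9000)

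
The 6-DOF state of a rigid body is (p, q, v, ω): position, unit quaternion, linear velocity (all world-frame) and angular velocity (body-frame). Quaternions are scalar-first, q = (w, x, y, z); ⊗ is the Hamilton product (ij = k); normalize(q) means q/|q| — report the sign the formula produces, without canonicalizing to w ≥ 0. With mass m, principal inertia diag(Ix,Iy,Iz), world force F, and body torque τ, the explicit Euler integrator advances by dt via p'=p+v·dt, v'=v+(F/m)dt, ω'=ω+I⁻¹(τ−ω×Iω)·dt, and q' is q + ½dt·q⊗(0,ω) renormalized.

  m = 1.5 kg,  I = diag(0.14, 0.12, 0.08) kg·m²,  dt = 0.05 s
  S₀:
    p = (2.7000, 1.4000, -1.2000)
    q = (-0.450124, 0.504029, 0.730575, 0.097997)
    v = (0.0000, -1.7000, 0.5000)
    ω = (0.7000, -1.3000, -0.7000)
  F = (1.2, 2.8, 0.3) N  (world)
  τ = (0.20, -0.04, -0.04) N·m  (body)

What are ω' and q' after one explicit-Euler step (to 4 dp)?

(τ − ω×Iω)/I = (1.6886, -0.0883, -0.7275)
ω' = ω + α·dt = (0.7844, -1.3044, -0.7364)
q⊗(0,ω) = (0.6655251, -0.6990932, 1.0065794, -0.8515534)
updated quaternion q' = (-0.4331, 0.4861, 0.7551, 0.0766)

ω' = (0.7844, -1.3044, -0.7364)
q' = (-0.4331, 0.4861, 0.7551, 0.0766)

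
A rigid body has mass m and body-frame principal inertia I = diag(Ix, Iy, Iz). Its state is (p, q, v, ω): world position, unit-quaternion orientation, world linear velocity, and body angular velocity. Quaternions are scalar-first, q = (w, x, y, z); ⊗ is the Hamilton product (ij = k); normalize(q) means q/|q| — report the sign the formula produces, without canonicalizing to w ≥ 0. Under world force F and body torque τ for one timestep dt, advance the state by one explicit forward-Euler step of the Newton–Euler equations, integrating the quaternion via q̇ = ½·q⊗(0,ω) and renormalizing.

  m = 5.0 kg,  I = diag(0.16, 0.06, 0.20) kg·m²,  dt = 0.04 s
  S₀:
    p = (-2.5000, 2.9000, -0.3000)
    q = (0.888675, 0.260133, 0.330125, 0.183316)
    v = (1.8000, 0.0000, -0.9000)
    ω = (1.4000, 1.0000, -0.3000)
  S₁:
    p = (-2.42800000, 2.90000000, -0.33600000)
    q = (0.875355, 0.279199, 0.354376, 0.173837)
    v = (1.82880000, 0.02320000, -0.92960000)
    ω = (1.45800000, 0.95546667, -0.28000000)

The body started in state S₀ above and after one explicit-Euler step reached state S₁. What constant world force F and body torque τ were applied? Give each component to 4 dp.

F = (3.6000, 2.9000, -3.7000)
τ = (0.1900, -0.0500, -0.0400)

velocity change Δv = (0.02880000, 0.02320000, -0.02960000)
applied force F = (3.6000, 2.9000, -3.7000)
ω₁ − ω₀ = (0.05800000, -0.04453333, 0.02000000)
gyro term ω₀×Iω₀ = (-0.0420, 0.0168, -0.1400)
applied torque τ = (0.1900, -0.0500, -0.0400)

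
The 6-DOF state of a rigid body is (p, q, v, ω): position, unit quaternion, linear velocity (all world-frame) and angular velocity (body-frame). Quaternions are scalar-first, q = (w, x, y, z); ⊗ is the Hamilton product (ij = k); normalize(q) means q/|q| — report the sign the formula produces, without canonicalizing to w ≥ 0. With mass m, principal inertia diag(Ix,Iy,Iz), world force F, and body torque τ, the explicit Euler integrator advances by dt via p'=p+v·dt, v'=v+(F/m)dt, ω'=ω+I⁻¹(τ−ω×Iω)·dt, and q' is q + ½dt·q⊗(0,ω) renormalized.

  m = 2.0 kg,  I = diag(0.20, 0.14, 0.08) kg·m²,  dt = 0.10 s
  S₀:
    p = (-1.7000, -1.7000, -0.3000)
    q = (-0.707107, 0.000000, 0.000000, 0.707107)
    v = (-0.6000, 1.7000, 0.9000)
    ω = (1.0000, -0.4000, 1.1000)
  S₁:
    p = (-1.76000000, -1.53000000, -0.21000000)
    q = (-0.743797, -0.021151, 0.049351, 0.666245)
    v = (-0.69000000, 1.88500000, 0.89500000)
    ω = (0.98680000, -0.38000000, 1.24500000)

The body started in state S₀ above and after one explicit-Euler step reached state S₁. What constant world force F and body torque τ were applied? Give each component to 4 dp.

Δv = v₁−v₀ = (-0.09000000, 0.18500000, -0.00500000)
m·(v₁−v₀)/dt = (-1.8000, 3.7000, -0.1000)
rate change Δω = (-0.01320000, 0.02000000, 0.14500000)
gyro term ω₀×Iω₀ = (0.0264, 0.1320, 0.0240)
τ = I·(Δω/dt) + ω₀×(Iω₀) = (0.0000, 0.1600, 0.1400)

F = (-1.8000, 3.7000, -0.1000)
τ = (0.0000, 0.1600, 0.1400)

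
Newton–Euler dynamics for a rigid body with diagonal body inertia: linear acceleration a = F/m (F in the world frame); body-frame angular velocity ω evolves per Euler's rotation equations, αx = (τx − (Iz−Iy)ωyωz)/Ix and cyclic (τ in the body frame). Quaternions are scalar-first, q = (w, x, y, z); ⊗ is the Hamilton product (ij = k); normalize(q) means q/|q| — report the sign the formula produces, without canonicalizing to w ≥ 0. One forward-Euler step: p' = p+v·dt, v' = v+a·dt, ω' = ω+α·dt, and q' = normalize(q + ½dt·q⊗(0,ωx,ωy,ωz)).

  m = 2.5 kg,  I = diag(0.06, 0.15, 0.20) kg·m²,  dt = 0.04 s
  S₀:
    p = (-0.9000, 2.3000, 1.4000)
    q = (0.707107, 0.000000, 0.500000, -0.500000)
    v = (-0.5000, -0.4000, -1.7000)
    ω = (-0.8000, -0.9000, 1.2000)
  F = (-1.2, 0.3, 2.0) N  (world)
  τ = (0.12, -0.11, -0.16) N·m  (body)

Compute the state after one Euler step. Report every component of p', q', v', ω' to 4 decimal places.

precession coupling ω×(Iω) = (-0.0540, 0.1344, 0.0648)
angular accel α = (2.9000, -1.6293, -1.1240)
new body rate ω' = (-0.6840, -0.9652, 1.1550)
Hamilton product q⊗(0,ω) = (1.0500000, -0.4156856, -0.2363963, 1.2485284)
q + ½dt·q⊗(0,ω), renormalized = (0.7277, -0.0083, 0.4950, -0.4748)
a = F/m = (-0.4800, 0.1200, 0.8000)
p' = p + v·dt = (-0.9200, 2.2840, 1.3320)
v + (F/m)dt = (-0.5192, -0.3952, -1.6680)

p' = (-0.9200, 2.2840, 1.3320)
q' = (0.7277, -0.0083, 0.4950, -0.4748)
v' = (-0.5192, -0.3952, -1.6680)
ω' = (-0.6840, -0.9652, 1.1550)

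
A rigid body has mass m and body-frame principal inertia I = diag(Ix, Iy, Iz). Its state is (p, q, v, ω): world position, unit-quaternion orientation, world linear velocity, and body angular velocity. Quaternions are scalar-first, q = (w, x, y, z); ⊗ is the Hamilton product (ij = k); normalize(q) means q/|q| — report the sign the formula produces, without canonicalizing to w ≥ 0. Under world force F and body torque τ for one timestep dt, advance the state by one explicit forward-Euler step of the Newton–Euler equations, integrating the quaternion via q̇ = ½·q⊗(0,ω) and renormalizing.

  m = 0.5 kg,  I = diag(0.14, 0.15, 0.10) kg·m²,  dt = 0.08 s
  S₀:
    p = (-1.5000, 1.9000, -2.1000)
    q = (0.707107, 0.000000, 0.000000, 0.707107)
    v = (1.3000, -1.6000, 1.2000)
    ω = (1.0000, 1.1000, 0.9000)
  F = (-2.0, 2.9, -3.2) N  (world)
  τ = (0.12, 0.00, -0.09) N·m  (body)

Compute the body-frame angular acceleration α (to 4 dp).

α = (1.2107, -0.2400, -1.0100)

precession coupling ω×(Iω) = (-0.0495, 0.0360, 0.0110)
(τ − ω×Iω)/I = (1.2107, -0.2400, -1.0100)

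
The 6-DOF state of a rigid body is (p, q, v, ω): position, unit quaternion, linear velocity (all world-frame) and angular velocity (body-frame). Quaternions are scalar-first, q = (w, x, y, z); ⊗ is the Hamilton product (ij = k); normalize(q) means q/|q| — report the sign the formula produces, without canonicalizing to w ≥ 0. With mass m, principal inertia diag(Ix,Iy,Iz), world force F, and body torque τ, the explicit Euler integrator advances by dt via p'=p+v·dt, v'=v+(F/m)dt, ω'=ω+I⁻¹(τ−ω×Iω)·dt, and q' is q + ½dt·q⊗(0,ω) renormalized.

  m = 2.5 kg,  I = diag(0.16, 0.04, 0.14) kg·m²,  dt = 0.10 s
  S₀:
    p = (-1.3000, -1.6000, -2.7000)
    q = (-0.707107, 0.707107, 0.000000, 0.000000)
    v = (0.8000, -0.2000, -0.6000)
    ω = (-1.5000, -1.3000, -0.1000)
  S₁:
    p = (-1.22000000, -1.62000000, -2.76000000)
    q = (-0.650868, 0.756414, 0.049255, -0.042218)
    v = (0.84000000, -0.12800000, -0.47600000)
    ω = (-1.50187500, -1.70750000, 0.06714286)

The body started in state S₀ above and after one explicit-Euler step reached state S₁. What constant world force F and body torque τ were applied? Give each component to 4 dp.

Δω = ω₁−ω₀ = (-0.00187500, -0.40750000, 0.16714286)
gyro term ω₀×Iω₀ = (0.0130, 0.0030, -0.2340)
applied torque τ = (0.0100, -0.1600, 0.0000)
velocity change Δv = (0.04000000, 0.07200000, 0.12400000)
applied force F = (1.0000, 1.8000, 3.1000)

F = (1.0000, 1.8000, 3.1000)
τ = (0.0100, -0.1600, 0.0000)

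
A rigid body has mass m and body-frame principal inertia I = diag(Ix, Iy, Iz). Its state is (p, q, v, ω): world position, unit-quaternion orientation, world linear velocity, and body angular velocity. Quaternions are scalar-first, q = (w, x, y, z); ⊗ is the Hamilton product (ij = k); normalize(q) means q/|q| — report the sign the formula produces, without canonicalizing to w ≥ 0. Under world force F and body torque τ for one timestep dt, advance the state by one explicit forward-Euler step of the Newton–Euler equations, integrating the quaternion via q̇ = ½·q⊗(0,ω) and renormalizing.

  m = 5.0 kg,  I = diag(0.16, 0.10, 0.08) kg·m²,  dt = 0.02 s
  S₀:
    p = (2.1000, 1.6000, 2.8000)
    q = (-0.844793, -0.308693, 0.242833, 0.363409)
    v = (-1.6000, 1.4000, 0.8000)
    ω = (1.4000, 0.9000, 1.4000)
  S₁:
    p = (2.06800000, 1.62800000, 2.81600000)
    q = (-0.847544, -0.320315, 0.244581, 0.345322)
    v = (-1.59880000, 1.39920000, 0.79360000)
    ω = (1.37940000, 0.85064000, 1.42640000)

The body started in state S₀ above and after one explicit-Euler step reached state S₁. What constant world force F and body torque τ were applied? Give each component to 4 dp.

Δv = v₁−v₀ = (0.00120000, -0.00080000, -0.00640000)
applied force F = (0.3000, -0.2000, -1.6000)
ω₁ − ω₀ = (-0.02060000, -0.04936000, 0.02640000)
gyro term ω₀×Iω₀ = (-0.0252, 0.1568, -0.0756)
applied torque τ = (-0.1900, -0.0900, 0.0300)

F = (0.3000, -0.2000, -1.6000)
τ = (-0.1900, -0.0900, 0.0300)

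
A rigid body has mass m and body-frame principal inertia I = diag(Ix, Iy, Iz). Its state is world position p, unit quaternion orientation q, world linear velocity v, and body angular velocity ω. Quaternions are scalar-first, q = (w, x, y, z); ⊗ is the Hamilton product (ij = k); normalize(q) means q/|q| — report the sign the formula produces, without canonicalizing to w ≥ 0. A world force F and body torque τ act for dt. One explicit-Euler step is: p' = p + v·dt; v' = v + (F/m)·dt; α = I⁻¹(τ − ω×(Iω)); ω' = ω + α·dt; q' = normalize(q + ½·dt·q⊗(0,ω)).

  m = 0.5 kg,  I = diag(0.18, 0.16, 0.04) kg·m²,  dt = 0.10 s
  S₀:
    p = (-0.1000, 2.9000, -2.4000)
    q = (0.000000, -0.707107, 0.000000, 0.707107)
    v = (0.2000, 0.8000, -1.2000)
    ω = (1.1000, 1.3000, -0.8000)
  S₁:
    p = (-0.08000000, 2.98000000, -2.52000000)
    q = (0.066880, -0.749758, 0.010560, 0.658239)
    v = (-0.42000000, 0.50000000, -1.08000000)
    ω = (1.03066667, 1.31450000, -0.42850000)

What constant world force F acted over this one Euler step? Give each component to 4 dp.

Δv = v₁−v₀ = (-0.62000000, -0.30000000, 0.12000000)
m·(v₁−v₀)/dt = (-3.1000, -1.5000, 0.6000)

F = (-3.1000, -1.5000, 0.6000)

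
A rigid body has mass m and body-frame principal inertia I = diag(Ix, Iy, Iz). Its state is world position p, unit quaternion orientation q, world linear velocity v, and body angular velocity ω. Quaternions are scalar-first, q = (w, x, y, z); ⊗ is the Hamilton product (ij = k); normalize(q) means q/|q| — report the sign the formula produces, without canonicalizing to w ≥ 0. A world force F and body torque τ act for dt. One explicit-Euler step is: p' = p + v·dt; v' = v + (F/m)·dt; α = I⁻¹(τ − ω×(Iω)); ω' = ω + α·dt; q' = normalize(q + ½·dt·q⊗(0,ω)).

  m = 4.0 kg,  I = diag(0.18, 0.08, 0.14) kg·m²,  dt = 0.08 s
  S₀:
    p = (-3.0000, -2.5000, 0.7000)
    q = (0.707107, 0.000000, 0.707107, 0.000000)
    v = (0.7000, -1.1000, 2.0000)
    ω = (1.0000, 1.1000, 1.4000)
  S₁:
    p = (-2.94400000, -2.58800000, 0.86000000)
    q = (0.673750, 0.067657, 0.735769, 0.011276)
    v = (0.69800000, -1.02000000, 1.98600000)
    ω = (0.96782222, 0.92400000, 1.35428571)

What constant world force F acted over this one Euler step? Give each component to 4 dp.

F = (-0.1000, 4.0000, -0.7000)

Δv = v₁−v₀ = (-0.00200000, 0.08000000, -0.01400000)
applied force F = (-0.1000, 4.0000, -0.7000)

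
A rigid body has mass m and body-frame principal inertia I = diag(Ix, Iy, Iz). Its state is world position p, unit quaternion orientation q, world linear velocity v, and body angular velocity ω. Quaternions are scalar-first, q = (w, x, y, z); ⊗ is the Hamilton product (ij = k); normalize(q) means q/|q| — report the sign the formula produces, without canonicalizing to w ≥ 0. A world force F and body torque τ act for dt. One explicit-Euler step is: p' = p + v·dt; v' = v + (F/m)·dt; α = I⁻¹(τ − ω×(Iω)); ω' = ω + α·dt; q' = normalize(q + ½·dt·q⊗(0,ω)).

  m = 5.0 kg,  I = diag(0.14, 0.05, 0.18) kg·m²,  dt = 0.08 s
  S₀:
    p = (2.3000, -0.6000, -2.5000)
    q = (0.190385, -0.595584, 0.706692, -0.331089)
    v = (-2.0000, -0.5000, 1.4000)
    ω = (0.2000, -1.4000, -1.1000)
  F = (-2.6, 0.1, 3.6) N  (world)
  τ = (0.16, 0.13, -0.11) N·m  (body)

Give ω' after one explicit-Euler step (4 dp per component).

precession coupling ω×(Iω) = (0.2002, 0.0088, 0.0252)
angular accel α = (-0.2871, 2.4240, -0.7511)
new body rate ω' = (0.1770, -1.2061, -1.1601)

ω' = (0.1770, -1.2061, -1.1601)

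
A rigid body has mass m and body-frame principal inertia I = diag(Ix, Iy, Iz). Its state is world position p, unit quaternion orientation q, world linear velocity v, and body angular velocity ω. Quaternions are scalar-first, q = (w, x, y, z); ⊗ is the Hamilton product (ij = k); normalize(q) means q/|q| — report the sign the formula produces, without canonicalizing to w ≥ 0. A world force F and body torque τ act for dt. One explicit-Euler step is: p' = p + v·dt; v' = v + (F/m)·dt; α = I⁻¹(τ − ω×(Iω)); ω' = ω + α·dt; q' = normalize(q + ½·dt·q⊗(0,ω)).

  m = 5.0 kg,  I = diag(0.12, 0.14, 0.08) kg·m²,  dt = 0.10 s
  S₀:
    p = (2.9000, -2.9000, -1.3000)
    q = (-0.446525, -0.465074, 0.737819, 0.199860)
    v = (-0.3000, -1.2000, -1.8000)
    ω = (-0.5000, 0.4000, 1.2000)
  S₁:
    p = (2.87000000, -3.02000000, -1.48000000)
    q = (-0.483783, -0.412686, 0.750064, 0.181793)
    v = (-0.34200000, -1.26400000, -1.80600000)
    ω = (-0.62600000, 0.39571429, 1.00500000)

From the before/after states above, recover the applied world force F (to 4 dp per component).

v₁ − v₀ = (-0.04200000, -0.06400000, -0.00600000)
m·(v₁−v₀)/dt = (-2.1000, -3.2000, -0.3000)

F = (-2.1000, -3.2000, -0.3000)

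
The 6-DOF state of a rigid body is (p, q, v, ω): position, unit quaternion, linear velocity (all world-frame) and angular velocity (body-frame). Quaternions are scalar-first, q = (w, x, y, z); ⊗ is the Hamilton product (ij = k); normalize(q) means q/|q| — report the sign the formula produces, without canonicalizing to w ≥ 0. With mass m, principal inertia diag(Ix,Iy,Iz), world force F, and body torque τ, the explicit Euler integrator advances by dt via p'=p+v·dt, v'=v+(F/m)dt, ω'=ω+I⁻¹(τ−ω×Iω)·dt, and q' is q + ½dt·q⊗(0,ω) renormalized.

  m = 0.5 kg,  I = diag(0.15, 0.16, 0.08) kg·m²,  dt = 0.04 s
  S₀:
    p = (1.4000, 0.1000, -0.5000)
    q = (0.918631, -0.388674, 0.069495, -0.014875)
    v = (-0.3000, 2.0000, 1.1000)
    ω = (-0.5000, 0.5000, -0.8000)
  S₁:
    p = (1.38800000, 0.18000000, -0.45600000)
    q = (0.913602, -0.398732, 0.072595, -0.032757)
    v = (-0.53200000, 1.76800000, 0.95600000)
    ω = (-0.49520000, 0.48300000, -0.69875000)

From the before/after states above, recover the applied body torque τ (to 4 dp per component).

rate change Δω = (0.00480000, -0.01700000, 0.10125000)
applied torque τ = (0.0500, -0.0400, 0.2000)

τ = (0.0500, -0.0400, 0.2000)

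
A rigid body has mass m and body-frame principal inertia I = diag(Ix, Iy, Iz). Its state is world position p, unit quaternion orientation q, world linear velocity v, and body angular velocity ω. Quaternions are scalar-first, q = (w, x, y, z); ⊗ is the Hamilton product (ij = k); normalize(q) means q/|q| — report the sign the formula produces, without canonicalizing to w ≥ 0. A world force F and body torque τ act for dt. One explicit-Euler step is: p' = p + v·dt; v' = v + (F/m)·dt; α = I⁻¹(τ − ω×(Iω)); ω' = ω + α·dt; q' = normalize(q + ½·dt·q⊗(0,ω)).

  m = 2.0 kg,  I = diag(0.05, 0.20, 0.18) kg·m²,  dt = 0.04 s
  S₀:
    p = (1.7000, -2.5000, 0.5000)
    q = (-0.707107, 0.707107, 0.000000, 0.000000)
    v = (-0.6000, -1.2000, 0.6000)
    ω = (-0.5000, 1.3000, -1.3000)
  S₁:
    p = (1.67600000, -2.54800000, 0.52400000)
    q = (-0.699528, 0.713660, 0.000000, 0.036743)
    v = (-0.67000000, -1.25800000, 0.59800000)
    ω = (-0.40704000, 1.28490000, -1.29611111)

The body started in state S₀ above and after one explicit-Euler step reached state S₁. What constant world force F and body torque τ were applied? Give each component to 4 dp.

Δω = ω₁−ω₀ = (0.09296000, -0.01510000, 0.00388889)
applied torque τ = (0.1500, -0.1600, -0.0800)
Δv = v₁−v₀ = (-0.07000000, -0.05800000, -0.00200000)
applied force F = (-3.5000, -2.9000, -0.1000)

F = (-3.5000, -2.9000, -0.1000)
τ = (0.1500, -0.1600, -0.0800)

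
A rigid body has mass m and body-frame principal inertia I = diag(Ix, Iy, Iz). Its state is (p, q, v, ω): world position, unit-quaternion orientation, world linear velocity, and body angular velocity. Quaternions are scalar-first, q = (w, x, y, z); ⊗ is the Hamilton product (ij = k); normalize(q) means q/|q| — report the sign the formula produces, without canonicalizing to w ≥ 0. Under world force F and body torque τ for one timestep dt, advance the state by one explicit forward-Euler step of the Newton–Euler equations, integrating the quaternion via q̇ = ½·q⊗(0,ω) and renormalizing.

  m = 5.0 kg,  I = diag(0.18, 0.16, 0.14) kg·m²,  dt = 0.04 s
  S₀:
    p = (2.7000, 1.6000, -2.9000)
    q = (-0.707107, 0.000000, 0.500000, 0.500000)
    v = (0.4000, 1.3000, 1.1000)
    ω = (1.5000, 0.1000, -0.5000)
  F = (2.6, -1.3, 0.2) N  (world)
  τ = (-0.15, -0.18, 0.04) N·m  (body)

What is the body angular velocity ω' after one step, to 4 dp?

angular accel α = (-0.8389, -0.9375, 0.3071)
new body rate ω' = (1.4664, 0.0625, -0.4877)

ω' = (1.4664, 0.0625, -0.4877)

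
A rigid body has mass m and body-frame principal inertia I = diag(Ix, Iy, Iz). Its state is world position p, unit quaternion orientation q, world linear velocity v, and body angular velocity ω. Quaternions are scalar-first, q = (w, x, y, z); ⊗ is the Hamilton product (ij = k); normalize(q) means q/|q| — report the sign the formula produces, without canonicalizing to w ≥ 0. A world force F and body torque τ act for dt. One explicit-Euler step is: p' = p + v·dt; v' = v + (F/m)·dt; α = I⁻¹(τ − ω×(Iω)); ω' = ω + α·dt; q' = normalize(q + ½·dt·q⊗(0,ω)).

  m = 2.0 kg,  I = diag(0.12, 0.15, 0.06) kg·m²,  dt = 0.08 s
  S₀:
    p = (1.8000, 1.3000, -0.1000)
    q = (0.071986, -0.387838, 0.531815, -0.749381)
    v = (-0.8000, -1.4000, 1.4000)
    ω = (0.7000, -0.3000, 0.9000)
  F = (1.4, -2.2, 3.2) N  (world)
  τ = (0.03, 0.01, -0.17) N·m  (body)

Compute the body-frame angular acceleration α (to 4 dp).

α = (0.0475, -0.1853, -2.7283)

precession coupling ω×(Iω) = (0.0243, 0.0378, -0.0063)
(τ − ω×Iω)/I = (0.0475, -0.1853, -2.7283)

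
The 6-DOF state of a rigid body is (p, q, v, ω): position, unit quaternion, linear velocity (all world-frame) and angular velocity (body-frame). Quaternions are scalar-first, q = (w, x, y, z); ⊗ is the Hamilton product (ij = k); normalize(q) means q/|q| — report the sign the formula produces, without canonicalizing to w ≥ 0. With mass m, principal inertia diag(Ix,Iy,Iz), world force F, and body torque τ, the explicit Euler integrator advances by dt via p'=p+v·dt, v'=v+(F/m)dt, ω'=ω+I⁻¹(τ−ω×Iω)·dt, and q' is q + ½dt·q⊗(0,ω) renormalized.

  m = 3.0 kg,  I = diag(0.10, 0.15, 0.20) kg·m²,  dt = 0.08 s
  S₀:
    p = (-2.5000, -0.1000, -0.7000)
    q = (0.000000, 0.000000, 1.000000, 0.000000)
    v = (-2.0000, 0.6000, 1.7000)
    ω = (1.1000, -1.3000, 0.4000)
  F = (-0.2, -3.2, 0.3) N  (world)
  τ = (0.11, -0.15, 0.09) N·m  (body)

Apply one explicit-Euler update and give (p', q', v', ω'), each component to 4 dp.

angular accel α = (1.3600, -0.7067, 0.8075)
ω' = ω + α·dt = (1.2088, -1.3565, 0.4646)
q⊗(0,ω) = (1.3000000, 0.4000000, 0.0000000, -1.1000000)
updated quaternion q' = (0.0519, 0.0160, 0.9976, -0.0439)
a = F/m = (-0.0667, -1.0667, 0.1000)
p' = p + v·dt = (-2.6600, -0.0520, -0.5640)
v + (F/m)dt = (-2.0053, 0.5147, 1.7080)

p' = (-2.6600, -0.0520, -0.5640)
q' = (0.0519, 0.0160, 0.9976, -0.0439)
v' = (-2.0053, 0.5147, 1.7080)
ω' = (1.2088, -1.3565, 0.4646)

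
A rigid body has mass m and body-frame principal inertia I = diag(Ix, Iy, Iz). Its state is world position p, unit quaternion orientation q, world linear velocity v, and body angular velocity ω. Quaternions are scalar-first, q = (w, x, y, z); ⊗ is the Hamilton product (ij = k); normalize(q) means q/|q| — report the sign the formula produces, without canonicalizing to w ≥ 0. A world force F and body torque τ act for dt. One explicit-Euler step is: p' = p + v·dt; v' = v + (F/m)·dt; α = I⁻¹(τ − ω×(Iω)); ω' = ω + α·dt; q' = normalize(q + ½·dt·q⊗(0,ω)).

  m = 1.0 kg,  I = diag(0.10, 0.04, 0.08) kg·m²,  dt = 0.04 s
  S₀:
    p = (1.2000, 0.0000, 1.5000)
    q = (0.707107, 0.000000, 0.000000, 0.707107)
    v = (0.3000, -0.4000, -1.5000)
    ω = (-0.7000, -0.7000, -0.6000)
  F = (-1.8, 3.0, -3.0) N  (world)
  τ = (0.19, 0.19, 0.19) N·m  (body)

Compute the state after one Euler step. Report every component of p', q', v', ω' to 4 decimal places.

linear accel F/m = (-1.8000, 3.0000, -3.0000)
new position p' = (1.2120, -0.0160, 1.4400)
new velocity v' = (0.2280, -0.2800, -1.6200)
α = I⁻¹(τ − ω×Iω) = (1.7320, 4.5400, 2.7425)
ω' = ω + α·dt = (-0.6307, -0.5184, -0.4903)
q⊗(0,ω) = (0.4242642, 0.0000000, -0.9899498, -0.4242642)
q' = normalize(q + ½dt·q⊗(0,ω)) = (0.7154, 0.0000, -0.0198, 0.6984)

p' = (1.2120, -0.0160, 1.4400)
q' = (0.7154, 0.0000, -0.0198, 0.6984)
v' = (0.2280, -0.2800, -1.6200)
ω' = (-0.6307, -0.5184, -0.4903)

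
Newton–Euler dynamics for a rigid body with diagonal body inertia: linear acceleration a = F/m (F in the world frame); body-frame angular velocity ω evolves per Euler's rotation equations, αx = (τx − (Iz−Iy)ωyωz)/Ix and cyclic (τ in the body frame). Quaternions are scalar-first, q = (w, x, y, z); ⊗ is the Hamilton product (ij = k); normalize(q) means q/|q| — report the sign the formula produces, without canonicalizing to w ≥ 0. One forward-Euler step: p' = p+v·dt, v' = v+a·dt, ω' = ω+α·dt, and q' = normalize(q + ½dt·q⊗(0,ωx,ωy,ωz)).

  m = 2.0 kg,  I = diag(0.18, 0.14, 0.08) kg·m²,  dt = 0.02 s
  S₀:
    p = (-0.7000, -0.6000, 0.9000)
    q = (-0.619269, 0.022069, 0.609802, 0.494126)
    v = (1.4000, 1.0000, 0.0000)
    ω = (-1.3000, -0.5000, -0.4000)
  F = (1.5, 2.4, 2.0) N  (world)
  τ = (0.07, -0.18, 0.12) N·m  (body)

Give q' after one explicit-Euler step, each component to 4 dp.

q' = (-0.6139, 0.0301, 0.6065, 0.5044)

2q̇ = q⊗(0,ω) = (0.5312411, 0.8081919, -0.3239017, 1.0294157)
updated quaternion q' = (-0.6139, 0.0301, 0.6065, 0.5044)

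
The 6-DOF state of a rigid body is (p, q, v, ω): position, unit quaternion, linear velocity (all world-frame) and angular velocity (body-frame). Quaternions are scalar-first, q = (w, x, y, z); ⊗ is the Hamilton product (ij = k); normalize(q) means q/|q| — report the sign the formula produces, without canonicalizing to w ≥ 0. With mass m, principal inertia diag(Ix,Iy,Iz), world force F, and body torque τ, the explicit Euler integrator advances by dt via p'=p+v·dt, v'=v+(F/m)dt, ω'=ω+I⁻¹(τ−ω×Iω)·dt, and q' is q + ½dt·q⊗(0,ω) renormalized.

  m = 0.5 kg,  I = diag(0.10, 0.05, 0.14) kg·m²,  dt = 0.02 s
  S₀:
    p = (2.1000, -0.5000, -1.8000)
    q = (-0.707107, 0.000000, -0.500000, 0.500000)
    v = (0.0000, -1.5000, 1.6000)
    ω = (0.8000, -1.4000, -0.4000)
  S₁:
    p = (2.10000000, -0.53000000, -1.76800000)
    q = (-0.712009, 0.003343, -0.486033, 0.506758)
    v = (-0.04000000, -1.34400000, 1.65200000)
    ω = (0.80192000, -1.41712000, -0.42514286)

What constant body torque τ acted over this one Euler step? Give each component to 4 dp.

Δω = ω₁−ω₀ = (0.00192000, -0.01712000, -0.02514286)
gyro term ω₀×Iω₀ = (0.0504, 0.0128, 0.0560)
τ = I·(Δω/dt) + ω₀×(Iω₀) = (0.0600, -0.0300, -0.1200)

τ = (0.0600, -0.0300, -0.1200)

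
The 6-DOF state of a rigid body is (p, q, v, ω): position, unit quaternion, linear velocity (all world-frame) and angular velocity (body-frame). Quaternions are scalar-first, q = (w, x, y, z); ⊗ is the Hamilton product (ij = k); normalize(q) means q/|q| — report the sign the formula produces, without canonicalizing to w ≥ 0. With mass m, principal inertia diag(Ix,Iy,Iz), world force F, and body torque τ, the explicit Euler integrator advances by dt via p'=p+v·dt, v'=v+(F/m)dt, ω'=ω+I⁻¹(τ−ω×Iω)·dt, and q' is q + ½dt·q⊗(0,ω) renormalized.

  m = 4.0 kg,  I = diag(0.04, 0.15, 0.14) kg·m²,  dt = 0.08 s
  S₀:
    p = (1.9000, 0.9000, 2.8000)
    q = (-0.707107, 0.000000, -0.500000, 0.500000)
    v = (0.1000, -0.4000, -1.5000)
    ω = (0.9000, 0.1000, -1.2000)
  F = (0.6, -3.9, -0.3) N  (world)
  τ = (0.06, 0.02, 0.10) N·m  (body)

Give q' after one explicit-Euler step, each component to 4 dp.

q⊗(0,ω) = (0.6500000, -0.0863963, 0.3792893, 1.2985284)
q + ½dt·q⊗(0,ω), renormalized = (-0.6799, -0.0034, -0.4840, 0.5509)

q' = (-0.6799, -0.0034, -0.4840, 0.5509)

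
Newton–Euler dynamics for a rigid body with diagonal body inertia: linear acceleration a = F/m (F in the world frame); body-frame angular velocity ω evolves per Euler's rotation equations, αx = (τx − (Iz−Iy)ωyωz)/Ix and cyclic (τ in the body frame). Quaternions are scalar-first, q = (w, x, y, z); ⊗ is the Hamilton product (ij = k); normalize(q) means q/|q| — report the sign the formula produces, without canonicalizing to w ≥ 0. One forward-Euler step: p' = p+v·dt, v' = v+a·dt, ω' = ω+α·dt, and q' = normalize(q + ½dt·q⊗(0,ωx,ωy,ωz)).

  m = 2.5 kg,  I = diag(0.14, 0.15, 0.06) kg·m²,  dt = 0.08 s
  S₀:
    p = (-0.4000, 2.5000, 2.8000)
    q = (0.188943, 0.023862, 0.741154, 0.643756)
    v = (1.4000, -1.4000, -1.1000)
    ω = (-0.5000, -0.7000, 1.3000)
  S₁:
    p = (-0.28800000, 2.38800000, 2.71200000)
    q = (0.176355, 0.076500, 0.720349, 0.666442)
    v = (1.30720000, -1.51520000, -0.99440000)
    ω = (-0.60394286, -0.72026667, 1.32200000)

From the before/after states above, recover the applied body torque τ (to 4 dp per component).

rate change Δω = (-0.10394286, -0.02026667, 0.02200000)
gyro term ω₀×Iω₀ = (0.0819, -0.0520, 0.0035)
τ = I·(Δω/dt) + ω₀×(Iω₀) = (-0.1000, -0.0900, 0.0200)

τ = (-0.1000, -0.0900, 0.0200)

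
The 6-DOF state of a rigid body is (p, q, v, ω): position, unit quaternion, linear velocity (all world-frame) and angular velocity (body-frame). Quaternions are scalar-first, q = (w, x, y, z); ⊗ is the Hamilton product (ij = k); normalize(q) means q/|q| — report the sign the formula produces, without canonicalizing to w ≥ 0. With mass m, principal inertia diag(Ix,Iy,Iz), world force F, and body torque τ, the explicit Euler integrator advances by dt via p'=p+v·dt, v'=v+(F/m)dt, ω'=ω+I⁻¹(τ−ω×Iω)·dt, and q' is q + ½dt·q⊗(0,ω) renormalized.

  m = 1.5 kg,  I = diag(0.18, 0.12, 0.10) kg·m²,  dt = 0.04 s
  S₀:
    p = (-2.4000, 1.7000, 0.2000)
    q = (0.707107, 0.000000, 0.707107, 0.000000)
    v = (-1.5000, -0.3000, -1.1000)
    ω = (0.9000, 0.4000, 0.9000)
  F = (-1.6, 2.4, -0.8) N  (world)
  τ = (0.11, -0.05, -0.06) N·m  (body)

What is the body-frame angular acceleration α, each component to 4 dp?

α = (0.6511, -0.9567, -0.3840)

ω×(Iω) gyroscopic = (-0.0072, 0.0648, -0.0216)
(τ − ω×Iω)/I = (0.6511, -0.9567, -0.3840)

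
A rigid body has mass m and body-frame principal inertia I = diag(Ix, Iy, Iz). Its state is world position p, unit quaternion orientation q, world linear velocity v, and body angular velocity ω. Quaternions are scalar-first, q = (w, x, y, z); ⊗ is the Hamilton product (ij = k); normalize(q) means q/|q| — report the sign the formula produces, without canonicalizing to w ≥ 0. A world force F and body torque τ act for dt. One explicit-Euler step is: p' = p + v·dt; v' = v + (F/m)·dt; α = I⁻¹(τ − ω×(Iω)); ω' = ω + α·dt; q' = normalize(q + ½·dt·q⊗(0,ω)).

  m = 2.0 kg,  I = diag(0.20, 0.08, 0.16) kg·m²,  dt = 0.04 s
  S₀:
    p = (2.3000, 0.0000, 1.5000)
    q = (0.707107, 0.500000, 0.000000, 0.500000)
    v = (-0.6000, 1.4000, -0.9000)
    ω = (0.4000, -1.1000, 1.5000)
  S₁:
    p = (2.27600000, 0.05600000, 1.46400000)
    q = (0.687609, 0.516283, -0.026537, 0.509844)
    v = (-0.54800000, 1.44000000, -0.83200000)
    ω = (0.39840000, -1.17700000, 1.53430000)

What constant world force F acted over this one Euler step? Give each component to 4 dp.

F = (2.6000, 2.0000, 3.4000)

v₁ − v₀ = (0.05200000, 0.04000000, 0.06800000)
F = m·Δv/dt = (2.6000, 2.0000, 3.4000)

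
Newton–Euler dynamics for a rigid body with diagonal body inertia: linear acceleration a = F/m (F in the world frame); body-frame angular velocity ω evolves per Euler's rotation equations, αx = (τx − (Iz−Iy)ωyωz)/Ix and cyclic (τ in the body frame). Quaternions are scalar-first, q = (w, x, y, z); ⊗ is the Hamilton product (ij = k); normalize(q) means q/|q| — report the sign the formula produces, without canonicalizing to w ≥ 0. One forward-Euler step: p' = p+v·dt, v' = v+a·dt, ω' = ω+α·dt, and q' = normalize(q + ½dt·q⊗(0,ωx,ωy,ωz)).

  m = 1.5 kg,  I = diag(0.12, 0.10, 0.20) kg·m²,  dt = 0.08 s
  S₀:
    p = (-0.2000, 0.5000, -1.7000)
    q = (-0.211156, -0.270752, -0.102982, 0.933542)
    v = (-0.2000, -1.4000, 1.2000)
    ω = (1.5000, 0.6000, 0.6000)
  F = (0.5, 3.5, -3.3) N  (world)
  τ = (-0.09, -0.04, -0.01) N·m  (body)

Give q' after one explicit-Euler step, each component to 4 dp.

q⊗(0,ω) = (-0.0922080, -0.9386484, 1.4360706, -0.1346718)
q + ½dt·q⊗(0,ω), renormalized = (-0.2143, -0.3076, -0.0454, 0.9260)

q' = (-0.2143, -0.3076, -0.0454, 0.9260)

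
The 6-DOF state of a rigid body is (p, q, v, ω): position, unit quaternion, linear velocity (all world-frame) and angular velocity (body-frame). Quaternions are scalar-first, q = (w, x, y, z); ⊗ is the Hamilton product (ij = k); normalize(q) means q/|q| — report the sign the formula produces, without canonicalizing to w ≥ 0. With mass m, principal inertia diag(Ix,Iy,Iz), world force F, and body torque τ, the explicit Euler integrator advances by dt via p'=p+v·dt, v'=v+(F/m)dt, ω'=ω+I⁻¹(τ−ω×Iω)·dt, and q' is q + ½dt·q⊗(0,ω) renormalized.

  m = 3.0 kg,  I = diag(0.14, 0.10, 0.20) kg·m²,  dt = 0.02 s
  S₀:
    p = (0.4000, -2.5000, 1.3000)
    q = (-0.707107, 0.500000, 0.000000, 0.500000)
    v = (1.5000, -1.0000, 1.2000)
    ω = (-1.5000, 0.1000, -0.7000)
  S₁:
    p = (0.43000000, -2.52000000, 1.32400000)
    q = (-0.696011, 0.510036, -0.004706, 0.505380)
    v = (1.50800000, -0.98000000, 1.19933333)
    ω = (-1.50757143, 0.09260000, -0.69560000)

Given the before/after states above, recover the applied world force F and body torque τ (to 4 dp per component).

F = (1.2000, 3.0000, -0.1000)
τ = (-0.0600, -0.1000, 0.0500)

rate change Δω = (-0.00757143, -0.00740000, 0.00440000)
I·α + gyro = (-0.0600, -0.1000, 0.0500)
velocity change Δv = (0.00800000, 0.02000000, -0.00066667)
applied force F = (1.2000, 3.0000, -0.1000)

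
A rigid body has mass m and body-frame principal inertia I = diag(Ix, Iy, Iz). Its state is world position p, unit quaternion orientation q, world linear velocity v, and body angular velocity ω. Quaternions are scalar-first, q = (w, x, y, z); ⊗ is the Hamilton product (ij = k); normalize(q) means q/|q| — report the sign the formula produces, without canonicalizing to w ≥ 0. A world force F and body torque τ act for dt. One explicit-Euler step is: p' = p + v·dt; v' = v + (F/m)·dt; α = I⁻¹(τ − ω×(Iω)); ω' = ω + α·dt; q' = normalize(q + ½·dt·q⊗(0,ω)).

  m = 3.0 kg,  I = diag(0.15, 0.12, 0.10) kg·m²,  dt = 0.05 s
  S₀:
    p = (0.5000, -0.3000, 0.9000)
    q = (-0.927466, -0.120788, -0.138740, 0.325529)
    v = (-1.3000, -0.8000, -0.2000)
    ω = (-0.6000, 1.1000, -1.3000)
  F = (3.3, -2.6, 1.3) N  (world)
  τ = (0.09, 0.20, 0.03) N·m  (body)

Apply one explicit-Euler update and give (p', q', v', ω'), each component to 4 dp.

p' = (0.4350, -0.3400, 0.8900)
q' = (-0.9140, -0.1112, -0.1729, 0.3499)
v' = (-1.2450, -0.8433, -0.1783)
ω' = (-0.5795, 1.1671, -1.2949)

precession coupling ω×(Iω) = (0.0286, 0.0390, 0.0198)
(τ − ω×Iω)/I = (0.4093, 1.3417, 0.1020)
new body rate ω' = (-0.5795, 1.1671, -1.2949)
q⊗(0,ω) = (0.5033289, 0.3787597, -1.3725544, 0.9895950)
updated quaternion q' = (-0.9140, -0.1112, -0.1729, 0.3499)
a = F/m = (1.1000, -0.8667, 0.4333)
p + v·dt = (0.4350, -0.3400, 0.8900)
new velocity v' = (-1.2450, -0.8433, -0.1783)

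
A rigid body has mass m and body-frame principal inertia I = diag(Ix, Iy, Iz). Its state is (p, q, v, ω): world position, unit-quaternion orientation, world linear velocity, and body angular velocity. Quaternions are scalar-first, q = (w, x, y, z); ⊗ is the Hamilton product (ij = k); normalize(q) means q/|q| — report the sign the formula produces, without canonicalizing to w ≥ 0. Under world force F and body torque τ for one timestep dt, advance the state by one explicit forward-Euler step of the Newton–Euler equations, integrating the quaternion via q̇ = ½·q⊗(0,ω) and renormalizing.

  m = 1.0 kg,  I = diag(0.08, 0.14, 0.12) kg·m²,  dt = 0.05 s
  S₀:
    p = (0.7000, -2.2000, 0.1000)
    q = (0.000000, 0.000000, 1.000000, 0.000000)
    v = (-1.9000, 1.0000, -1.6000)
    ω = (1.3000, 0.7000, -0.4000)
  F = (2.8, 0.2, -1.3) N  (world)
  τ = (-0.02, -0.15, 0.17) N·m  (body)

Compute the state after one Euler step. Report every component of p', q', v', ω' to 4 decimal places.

p' = (0.6050, -2.1500, 0.0200)
q' = (-0.0175, -0.0100, 0.9993, -0.0325)
v' = (-1.7600, 1.0100, -1.6650)
ω' = (1.2840, 0.6390, -0.3519)

a = F/m = (2.8000, 0.2000, -1.3000)
p' = p + v·dt = (0.6050, -2.1500, 0.0200)
v + (F/m)dt = (-1.7600, 1.0100, -1.6650)
(τ − ω×Iω)/I = (-0.3200, -1.2200, 0.9617)
ω' = ω + α·dt = (1.2840, 0.6390, -0.3519)
q⊗(0,ω) = (-0.7000000, -0.4000000, 0.0000000, -1.3000000)
q + ½dt·q⊗(0,ω), renormalized = (-0.0175, -0.0100, 0.9993, -0.0325)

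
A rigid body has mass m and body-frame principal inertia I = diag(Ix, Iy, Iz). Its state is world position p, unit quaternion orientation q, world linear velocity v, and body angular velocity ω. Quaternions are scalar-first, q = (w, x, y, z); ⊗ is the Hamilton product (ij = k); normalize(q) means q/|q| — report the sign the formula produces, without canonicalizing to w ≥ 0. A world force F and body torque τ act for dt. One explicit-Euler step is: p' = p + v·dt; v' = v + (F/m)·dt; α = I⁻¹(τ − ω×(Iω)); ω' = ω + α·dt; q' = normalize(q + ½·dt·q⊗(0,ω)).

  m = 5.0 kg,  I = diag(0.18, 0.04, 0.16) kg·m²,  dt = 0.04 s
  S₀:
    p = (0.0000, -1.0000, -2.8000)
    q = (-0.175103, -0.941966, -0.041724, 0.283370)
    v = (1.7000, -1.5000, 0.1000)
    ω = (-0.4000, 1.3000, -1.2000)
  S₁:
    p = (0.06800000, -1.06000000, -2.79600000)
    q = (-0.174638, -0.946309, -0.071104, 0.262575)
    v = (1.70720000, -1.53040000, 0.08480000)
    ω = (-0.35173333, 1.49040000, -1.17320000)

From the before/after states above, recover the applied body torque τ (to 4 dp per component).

τ = (0.0300, 0.2000, 0.1800)

Δω = ω₁−ω₀ = (0.04826667, 0.19040000, 0.02680000)
ω₀×(Iω₀) = (-0.1872, 0.0096, 0.0728)
I·α + gyro = (0.0300, 0.2000, 0.1800)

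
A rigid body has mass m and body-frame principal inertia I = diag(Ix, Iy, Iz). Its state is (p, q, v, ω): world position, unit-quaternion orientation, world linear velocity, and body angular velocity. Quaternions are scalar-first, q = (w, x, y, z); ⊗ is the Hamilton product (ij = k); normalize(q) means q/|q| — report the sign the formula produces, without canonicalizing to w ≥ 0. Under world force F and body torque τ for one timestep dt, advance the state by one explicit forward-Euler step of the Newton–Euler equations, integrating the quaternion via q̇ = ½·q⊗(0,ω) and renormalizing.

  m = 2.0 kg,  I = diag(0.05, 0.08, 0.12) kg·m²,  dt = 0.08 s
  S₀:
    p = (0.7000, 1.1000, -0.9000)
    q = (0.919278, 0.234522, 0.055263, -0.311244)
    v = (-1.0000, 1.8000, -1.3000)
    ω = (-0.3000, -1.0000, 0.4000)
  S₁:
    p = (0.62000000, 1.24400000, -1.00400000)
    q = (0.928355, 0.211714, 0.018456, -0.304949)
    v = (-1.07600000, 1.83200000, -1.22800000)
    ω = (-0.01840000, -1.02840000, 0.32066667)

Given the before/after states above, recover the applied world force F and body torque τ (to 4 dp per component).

F = (-1.9000, 0.8000, 1.8000)
τ = (0.1600, -0.0200, -0.1100)

v₁ − v₀ = (-0.07600000, 0.03200000, 0.07200000)
m·(v₁−v₀)/dt = (-1.9000, 0.8000, 1.8000)
Δω = ω₁−ω₀ = (0.28160000, -0.02840000, -0.07933333)
τ = I·(Δω/dt) + ω₀×(Iω₀) = (0.1600, -0.0200, -0.1100)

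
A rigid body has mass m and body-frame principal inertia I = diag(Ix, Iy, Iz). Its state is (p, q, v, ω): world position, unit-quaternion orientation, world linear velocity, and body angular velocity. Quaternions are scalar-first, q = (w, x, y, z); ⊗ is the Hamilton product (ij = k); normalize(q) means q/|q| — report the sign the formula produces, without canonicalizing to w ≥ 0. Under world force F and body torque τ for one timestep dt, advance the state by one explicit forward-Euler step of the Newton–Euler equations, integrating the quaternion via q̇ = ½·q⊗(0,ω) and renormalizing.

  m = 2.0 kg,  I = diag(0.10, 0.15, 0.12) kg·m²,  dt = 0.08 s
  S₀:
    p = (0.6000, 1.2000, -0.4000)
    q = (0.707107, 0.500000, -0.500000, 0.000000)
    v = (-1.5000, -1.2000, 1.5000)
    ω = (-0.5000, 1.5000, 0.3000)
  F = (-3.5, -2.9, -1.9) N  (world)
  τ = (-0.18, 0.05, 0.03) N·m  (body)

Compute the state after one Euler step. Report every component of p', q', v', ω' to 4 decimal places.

p' = (0.4800, 1.1040, -0.2800)
q' = (0.7456, 0.4789, -0.4626, 0.0284)
v' = (-1.6400, -1.3160, 1.4240)
ω' = (-0.6332, 1.5251, 0.3450)

p' = p + v·dt = (0.4800, 1.1040, -0.2800)
v' = v + a·dt = (-1.6400, -1.3160, 1.4240)
gyro term ω×Iω = (-0.0135, 0.0030, -0.0375)
(τ − ω×Iω)/I = (-1.6650, 0.3133, 0.5625)
ω' = ω + α·dt = (-0.6332, 1.5251, 0.3450)
q⊗(0,ω) = (1.0000000, -0.5035535, 0.9106605, 0.7121321)
q + ½dt·q⊗(0,ω), renormalized = (0.7456, 0.4789, -0.4626, 0.0284)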